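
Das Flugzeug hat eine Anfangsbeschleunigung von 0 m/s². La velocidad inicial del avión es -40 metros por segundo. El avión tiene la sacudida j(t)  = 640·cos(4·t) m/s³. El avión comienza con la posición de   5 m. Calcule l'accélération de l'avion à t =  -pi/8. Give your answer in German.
Ausgehend von dem Ruck j(t) = 640·cos(4·t), nehmen wir 1 Integral. Mit ∫j(t)dt und Anwendung von a(0) = 0, finden wir a(t) = 160·sin(4·t). Wir haben die Beschleunigung a(t) = 160·sin(4·t). Durch Einsetzen von t = -pi/8: a(-pi/8) = -160.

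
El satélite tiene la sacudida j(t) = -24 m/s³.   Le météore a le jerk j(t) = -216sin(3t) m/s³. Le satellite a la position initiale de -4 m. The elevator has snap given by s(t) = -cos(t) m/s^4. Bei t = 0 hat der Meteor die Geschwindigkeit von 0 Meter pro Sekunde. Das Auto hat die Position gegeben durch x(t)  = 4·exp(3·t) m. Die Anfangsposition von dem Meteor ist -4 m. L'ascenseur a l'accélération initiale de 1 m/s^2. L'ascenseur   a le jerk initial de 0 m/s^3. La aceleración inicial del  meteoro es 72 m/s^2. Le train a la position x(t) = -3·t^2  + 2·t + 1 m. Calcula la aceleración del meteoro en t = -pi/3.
Para resolver esto, necesitamos tomar 1 antiderivada de nuestra ecuación de la sacudida j(t) = -216·sin(3·t). Tomando ∫j(t)dt y aplicando a(0) = 72, encontramos a(t) = 72·cos(3·t). De la ecuación de la aceleración a(t) = 72·cos(3·t), sustituimos t = -pi/3 para obtener a = -72.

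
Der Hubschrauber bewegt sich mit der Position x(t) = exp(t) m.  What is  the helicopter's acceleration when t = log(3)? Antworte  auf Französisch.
En partant de la position x(t) = exp(t), nous prenons 2 dérivées. En dérivant la position, nous obtenons la vitesse: v(t) = exp(t). La dérivée de la vitesse donne l'accélération: a(t) = exp(t). De l'équation de l'accélération a(t) = exp(t), nous substituons t = log(3) pour obtenir a = 3.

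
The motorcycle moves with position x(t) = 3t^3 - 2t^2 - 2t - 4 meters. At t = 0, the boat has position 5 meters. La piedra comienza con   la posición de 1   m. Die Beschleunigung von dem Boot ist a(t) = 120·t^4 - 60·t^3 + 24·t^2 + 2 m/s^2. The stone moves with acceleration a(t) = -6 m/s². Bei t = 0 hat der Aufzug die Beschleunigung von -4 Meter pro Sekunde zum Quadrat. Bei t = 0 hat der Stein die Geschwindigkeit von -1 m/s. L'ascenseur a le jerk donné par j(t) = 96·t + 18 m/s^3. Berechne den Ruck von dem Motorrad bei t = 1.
Um dies zu lösen, müssen wir 3 Ableitungen unserer Gleichung für die Position x(t) = 3·t^3 - 2·t^2 - 2·t - 4 nehmen. Durch Ableiten von der Position erhalten wir die Geschwindigkeit: v(t) = 9·t^2 - 4·t - 2. Durch Ableiten von der Geschwindigkeit erhalten wir die Beschleunigung: a(t) = 18·t - 4. Durch Ableiten von der Beschleunigung erhalten wir den Ruck: j(t) = 18. Aus der Gleichung für den Ruck j(t) = 18, setzen wir t = 1 ein und erhalten j = 18.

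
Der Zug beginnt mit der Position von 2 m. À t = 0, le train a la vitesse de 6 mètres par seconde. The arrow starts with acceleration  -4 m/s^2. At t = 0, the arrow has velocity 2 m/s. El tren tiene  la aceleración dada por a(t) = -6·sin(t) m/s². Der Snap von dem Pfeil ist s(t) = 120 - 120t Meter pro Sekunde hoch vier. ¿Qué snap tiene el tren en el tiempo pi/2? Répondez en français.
Nous devons dériver notre équation de l'accélération a(t) = -6·sin(t) 2 fois. La dérivée de l'accélération donne le jerk: j(t) = -6·cos(t). La dérivée du jerk donne le snap: s(t) = 6·sin(t). Nous avons le snap s(t) = 6·sin(t). En substituant t = pi/2: s(pi/2) = 6.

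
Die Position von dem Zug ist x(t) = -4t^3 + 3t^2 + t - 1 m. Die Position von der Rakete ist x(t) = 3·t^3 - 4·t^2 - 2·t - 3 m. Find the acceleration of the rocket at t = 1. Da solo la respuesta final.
The acceleration at t = 1 is a = 10.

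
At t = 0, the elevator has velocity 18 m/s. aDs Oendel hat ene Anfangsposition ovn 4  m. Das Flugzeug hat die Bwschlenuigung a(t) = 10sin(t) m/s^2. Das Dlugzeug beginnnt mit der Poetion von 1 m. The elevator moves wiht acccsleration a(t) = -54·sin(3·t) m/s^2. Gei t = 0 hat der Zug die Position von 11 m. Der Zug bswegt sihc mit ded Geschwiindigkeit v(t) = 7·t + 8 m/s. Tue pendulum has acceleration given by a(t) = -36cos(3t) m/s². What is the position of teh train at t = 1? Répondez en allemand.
Um dies zu lösen, müssen wir 1 Integral unserer Gleichung für die Geschwindigkeit v(t) = 7·t + 8 finden. Das Integral von der Geschwindigkeit ist die Position. Mit x(0) = 11 erhalten wir x(t) = 7·t^2/2 + 8·t + 11. Aus der Gleichung für die Position x(t) = 7·t^2/2 + 8·t + 11, setzen wir t = 1 ein und erhalten x = 45/2.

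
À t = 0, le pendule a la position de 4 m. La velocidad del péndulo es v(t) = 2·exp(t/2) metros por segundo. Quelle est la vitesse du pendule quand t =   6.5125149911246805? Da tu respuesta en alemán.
Mit v(t) = 2·exp(t/2) und Einsetzen von t = 6.5125149911246805, finden wir v = 51.9044576722509.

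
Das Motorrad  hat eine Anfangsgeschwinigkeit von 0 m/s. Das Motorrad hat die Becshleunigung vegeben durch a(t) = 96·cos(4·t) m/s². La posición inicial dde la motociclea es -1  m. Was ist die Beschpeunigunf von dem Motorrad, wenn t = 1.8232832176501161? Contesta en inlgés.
Using a(t) = 96·cos(4·t) and substituting t = 1.8232832176501161, we find a = 51.0628920583831.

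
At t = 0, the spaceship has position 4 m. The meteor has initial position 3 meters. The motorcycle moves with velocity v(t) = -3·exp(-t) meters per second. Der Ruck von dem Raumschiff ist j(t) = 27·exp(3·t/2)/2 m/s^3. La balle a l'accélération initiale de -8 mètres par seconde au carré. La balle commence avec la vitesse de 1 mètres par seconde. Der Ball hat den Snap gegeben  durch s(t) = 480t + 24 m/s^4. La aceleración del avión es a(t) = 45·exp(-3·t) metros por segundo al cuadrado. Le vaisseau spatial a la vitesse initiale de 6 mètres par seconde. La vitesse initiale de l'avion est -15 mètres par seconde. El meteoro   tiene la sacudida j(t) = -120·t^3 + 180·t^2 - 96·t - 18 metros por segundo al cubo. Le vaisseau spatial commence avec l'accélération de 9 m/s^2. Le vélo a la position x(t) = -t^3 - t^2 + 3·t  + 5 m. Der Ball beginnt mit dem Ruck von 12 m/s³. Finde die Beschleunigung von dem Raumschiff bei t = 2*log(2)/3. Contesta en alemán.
Wir müssen das Integral unserer Gleichung für den Ruck j(t) = 27·exp(3·t/2)/2 1-mal finden. Die Stammfunktion von dem Ruck, mit a(0) = 9, ergibt die Beschleunigung: a(t) = 9·exp(3·t/2). Wir haben die Beschleunigung a(t) = 9·exp(3·t/2). Durch Einsetzen von t = 2*log(2)/3: a(2*log(2)/3) = 18.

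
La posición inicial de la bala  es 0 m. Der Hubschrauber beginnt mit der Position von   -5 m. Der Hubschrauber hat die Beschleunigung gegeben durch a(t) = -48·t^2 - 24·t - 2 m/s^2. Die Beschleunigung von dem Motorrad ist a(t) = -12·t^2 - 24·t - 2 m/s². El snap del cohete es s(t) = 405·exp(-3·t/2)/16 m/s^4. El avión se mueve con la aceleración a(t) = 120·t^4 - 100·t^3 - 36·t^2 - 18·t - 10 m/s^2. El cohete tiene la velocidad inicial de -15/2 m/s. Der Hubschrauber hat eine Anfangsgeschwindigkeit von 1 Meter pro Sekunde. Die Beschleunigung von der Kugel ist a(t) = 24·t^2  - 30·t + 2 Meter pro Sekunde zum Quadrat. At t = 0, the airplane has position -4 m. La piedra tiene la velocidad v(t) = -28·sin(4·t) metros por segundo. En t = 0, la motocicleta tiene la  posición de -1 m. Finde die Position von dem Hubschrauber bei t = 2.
Um dies zu lösen, müssen wir 2 Integrale unserer Gleichung für die Beschleunigung a(t) = -48·t^2 - 24·t - 2 finden. Die Stammfunktion von der Beschleunigung, mit v(0) = 1, ergibt die Geschwindigkeit: v(t) = -16·t^3 - 12·t^2 - 2·t + 1. Das Integral von der Geschwindigkeit ist die Position. Mit x(0) = -5 erhalten wir x(t) = -4·t^4 - 4·t^3 - t^2 + t - 5. Wir haben die Position x(t) = -4·t^4 - 4·t^3 - t^2 + t - 5. Durch Einsetzen von t = 2: x(2) = -103.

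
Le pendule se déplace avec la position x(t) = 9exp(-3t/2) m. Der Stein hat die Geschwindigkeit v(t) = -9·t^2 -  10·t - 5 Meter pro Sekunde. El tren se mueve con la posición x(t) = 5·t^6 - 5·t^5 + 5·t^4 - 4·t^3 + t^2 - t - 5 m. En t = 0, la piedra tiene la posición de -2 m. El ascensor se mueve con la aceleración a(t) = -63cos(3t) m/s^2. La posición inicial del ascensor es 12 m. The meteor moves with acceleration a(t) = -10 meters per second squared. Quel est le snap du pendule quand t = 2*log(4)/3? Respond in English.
To solve this, we need to take 4 derivatives of our position equation x(t) = 9·exp(-3·t/2). Differentiating position, we get velocity: v(t) = -27·exp(-3·t/2)/2. Taking d/dt of v(t), we find a(t) = 81·exp(-3·t/2)/4. The derivative of acceleration gives jerk: j(t) = -243·exp(-3·t/2)/8. The derivative of jerk gives snap: s(t) = 729·exp(-3·t/2)/16. From the given snap equation s(t) = 729·exp(-3·t/2)/16, we substitute t = 2*log(4)/3 to get s = 729/64.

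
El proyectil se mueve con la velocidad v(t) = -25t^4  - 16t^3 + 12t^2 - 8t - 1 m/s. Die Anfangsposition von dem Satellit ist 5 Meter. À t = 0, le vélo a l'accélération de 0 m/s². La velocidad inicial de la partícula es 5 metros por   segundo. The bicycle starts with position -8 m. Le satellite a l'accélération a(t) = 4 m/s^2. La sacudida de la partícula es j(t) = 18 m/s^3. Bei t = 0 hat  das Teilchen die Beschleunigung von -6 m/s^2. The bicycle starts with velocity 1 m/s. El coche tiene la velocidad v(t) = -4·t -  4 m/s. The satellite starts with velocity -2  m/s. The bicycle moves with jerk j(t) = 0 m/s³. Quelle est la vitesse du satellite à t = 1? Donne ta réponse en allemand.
Wir müssen die Stammfunktion unserer Gleichung für die Beschleunigung a(t) = 4 1-mal finden. Mit ∫a(t)dt und Anwendung von v(0) = -2, finden wir v(t) = 4·t - 2. Mit v(t) = 4·t - 2 und Einsetzen von t = 1, finden wir v = 2.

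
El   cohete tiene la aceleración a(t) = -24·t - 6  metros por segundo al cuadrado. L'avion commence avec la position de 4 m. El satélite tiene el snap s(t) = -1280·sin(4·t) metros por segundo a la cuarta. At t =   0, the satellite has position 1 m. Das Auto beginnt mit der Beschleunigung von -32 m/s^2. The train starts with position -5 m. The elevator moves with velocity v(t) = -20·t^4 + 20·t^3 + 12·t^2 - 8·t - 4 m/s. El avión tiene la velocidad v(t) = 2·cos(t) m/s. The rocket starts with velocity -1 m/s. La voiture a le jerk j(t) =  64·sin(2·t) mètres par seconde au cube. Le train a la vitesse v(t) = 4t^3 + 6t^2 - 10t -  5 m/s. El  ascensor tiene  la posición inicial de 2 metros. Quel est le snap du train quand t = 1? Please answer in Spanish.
Para resolver esto, necesitamos tomar 3 derivadas de nuestra ecuación de la velocidad v(t) = 4·t^3 + 6·t^2 - 10·t - 5. La derivada de la velocidad da la aceleración: a(t) = 12·t^2 + 12·t - 10. La derivada de la aceleración da la sacudida: j(t) = 24·t + 12. Tomando d/dt de j(t), encontramos s(t) = 24. Usando s(t) = 24 y sustituyendo t = 1, encontramos s = 24.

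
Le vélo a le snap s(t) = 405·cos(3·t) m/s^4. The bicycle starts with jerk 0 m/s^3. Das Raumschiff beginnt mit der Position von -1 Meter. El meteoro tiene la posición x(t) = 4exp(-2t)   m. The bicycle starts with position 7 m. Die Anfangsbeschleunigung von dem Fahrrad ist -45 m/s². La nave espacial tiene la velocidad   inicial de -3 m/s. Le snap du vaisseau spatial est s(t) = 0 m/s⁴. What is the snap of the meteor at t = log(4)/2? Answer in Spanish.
Partiendo de la posición x(t) = 4·exp(-2·t), tomamos 4 derivadas. Derivando la posición, obtenemos la velocidad: v(t) = -8·exp(-2·t). Derivando la velocidad, obtenemos la aceleración: a(t) = 16·exp(-2·t). Tomando d/dt de a(t), encontramos j(t) = -32·exp(-2·t). Derivando la sacudida, obtenemos el snap: s(t) = 64·exp(-2·t). Usando s(t) = 64·exp(-2·t) y sustituyendo t = log(4)/2, encontramos s = 16.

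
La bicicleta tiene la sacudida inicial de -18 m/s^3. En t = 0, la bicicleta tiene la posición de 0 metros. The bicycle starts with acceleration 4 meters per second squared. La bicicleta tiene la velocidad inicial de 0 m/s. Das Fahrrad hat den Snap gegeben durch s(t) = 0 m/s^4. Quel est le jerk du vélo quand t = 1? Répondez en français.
Nous devons trouver l'intégrale de notre équation du snap s(t) = 0 1 fois. L'intégrale du snap est le jerk. En utilisant j(0) = -18, nous obtenons j(t) = -18. De l'équation du jerk j(t) = -18, nous substituons t = 1 pour obtenir j = -18.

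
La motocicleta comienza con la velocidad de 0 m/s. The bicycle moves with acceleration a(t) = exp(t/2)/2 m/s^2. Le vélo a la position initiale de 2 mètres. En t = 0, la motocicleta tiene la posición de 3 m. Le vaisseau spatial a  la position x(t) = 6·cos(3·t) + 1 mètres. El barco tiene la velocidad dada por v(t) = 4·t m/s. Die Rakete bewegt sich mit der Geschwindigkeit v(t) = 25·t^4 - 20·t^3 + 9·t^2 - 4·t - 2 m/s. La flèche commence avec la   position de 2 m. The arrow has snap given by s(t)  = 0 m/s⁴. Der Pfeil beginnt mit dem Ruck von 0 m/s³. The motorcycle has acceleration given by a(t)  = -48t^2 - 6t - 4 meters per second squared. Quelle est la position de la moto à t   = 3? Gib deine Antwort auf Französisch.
Nous devons intégrer notre équation de l'accélération a(t) = -48·t^2 - 6·t - 4 2 fois. L'intégrale de l'accélération est la vitesse. En utilisant v(0) = 0, nous obtenons v(t) = t·(-16·t^2 - 3·t - 4). En prenant ∫v(t)dt et en appliquant x(0) = 3, nous trouvons x(t) = -4·t^4 - t^3 - 2·t^2 + 3. Nous avons la position x(t) = -4·t^4 - t^3 - 2·t^2 + 3. En substituant t = 3: x(3) = -366.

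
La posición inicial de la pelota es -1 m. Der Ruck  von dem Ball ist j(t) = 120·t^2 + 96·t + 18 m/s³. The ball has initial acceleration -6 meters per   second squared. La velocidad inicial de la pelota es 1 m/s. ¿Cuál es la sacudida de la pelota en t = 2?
Usando j(t) = 120·t^2 + 96·t + 18 y sustituyendo t = 2, encontramos j = 690.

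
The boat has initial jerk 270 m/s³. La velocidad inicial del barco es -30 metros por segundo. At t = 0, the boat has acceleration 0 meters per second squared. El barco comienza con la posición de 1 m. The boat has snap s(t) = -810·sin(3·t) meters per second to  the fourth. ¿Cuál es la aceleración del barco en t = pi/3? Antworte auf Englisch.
We need to integrate our snap equation s(t) = -810·sin(3·t) 2 times. Finding the integral of s(t) and using j(0) = 270: j(t) = 270·cos(3·t). The integral of jerk is acceleration. Using a(0) = 0, we get a(t) = 90·sin(3·t). Using a(t) = 90·sin(3·t) and substituting t = pi/3, we find a = 0.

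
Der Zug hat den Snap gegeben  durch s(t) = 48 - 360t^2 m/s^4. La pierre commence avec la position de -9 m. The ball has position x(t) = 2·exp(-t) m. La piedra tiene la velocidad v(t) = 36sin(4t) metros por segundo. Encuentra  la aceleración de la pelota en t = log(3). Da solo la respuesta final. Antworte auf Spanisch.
La respuesta es 2/3.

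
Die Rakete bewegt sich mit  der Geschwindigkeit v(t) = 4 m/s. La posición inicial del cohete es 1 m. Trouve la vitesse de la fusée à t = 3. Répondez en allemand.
Wir haben die Geschwindigkeit v(t) = 4. Durch Einsetzen von t = 3: v(3) = 4.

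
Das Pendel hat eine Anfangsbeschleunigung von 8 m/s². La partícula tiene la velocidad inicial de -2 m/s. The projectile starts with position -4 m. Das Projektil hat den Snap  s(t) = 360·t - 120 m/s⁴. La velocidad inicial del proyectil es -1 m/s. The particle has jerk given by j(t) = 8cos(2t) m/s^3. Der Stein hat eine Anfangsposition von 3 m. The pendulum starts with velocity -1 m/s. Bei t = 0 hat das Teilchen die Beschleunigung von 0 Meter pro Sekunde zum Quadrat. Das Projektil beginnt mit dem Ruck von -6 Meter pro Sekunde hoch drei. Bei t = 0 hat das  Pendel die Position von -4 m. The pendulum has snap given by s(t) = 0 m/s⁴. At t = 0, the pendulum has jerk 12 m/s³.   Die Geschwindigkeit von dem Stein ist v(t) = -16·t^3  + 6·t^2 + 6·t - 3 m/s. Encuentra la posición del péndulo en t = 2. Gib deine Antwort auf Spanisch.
Necesitamos integrar nuestra ecuación del snap s(t) = 0 4 veces. La integral del snap, con j(0) = 12, da la sacudida: j(t) = 12. La integral de la sacudida es la aceleración. Usando a(0) = 8, obtenemos a(t) = 12·t + 8. Integrando la aceleración y usando la condición inicial v(0) = -1, obtenemos v(t) = 6·t^2 + 8·t - 1. Integrando la velocidad y usando la condición inicial x(0) = -4, obtenemos x(t) = 2·t^3 + 4·t^2 - t - 4. De la ecuación de la posición x(t) = 2·t^3 + 4·t^2 - t - 4, sustituimos t = 2 para obtener x = 26.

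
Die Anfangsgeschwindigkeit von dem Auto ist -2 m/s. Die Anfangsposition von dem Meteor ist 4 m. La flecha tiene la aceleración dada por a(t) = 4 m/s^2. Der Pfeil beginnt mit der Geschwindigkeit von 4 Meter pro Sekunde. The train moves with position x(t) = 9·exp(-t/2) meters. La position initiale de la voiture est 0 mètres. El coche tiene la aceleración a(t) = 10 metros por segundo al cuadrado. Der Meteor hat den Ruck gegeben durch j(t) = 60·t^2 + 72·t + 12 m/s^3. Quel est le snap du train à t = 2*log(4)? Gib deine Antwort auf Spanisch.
Partiendo de la posición x(t) = 9·exp(-t/2), tomamos 4 derivadas. Tomando d/dt de x(t), encontramos v(t) = -9·exp(-t/2)/2. Derivando la velocidad, obtenemos la aceleración: a(t) = 9·exp(-t/2)/4. La derivada de la aceleración da la sacudida: j(t) = -9·exp(-t/2)/8. Tomando d/dt de j(t), encontramos s(t) = 9·exp(-t/2)/16. De la ecuación del snap s(t) = 9·exp(-t/2)/16, sustituimos t = 2*log(4) para obtener s = 9/64.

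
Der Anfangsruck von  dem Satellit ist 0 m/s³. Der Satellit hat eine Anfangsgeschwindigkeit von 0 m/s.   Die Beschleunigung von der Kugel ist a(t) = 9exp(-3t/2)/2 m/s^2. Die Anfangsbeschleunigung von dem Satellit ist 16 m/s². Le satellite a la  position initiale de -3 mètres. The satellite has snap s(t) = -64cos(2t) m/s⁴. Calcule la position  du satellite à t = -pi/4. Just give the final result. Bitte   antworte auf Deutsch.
Bei t = -pi/4, x = 1.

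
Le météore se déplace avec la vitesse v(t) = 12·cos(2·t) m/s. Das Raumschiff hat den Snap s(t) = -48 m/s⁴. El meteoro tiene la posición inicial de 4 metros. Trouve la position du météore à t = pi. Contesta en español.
Debemos encontrar la integral de nuestra ecuación de la velocidad v(t) = 12·cos(2·t) 1 vez. Tomando ∫v(t)dt y aplicando x(0) = 4, encontramos x(t) = 6·sin(2·t) + 4. De la ecuación de la posición x(t) = 6·sin(2·t) + 4, sustituimos t = pi para obtener x = 4.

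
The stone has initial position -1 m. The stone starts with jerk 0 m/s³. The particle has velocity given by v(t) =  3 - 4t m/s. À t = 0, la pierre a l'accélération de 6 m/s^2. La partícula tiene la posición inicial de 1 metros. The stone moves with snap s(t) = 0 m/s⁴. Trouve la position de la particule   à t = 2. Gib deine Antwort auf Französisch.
En partant de la vitesse v(t) = 3 - 4·t, nous prenons 1 intégrale. En intégrant la vitesse et en utilisant la condition initiale x(0) = 1, nous obtenons x(t) = -2·t^2 + 3·t + 1. Nous avons la position x(t) = -2·t^2 + 3·t + 1. En substituant t = 2: x(2) = -1.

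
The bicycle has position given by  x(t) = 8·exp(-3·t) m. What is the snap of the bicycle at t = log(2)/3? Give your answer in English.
We must differentiate our position equation x(t) = 8·exp(-3·t) 4 times. Taking d/dt of x(t), we find v(t) = -24·exp(-3·t). Taking d/dt of v(t), we find a(t) = 72·exp(-3·t). Differentiating acceleration, we get jerk: j(t) = -216·exp(-3·t). Taking d/dt of j(t), we find s(t) = 648·exp(-3·t). From the given snap equation s(t) = 648·exp(-3·t), we substitute t = log(2)/3 to get s = 324.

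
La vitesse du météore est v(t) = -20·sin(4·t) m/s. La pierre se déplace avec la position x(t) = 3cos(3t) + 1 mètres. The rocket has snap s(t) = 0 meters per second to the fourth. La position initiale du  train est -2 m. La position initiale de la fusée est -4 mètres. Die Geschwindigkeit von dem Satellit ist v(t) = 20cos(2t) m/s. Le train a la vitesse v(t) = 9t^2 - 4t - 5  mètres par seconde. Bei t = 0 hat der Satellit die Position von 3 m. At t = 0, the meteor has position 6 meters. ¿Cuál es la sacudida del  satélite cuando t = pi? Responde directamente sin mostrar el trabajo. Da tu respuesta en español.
En t = pi, j = -80.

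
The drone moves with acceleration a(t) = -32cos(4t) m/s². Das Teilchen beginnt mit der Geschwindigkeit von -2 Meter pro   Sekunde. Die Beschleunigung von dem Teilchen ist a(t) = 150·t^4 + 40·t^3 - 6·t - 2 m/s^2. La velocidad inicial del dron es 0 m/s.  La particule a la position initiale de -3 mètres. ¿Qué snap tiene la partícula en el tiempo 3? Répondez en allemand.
Ausgehend von der Beschleunigung a(t) = 150·t^4 + 40·t^3 - 6·t - 2, nehmen wir 2 Ableitungen. Mit d/dt von a(t) finden wir j(t) = 600·t^3 + 120·t^2 - 6. Mit d/dt von j(t) finden wir s(t) = 1800·t^2 + 240·t. Mit s(t) = 1800·t^2 + 240·t und Einsetzen von t = 3, finden wir s = 16920.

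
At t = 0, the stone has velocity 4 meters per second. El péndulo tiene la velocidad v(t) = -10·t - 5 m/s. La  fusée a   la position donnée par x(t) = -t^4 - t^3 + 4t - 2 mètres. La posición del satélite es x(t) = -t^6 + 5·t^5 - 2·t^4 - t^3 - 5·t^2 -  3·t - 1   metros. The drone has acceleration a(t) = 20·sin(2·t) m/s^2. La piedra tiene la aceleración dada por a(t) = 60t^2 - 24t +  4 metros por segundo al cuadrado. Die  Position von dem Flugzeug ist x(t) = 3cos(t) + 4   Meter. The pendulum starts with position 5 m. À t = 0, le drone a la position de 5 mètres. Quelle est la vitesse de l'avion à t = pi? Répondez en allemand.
Wir müssen unsere Gleichung für die Position x(t) = 3·cos(t) + 4 1-mal ableiten. Mit d/dt von x(t) finden wir v(t) = -3·sin(t). Aus der Gleichung für die Geschwindigkeit v(t) = -3·sin(t), setzen wir t = pi ein und erhalten v = 0.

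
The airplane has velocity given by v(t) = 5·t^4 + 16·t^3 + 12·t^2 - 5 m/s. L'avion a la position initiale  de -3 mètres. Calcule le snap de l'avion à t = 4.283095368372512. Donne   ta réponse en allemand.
Um dies zu lösen, müssen wir 3 Ableitungen unserer Gleichung für die Geschwindigkeit v(t) = 5·t^4 + 16·t^3 + 12·t^2 - 5 nehmen. Die Ableitung von der Geschwindigkeit ergibt die Beschleunigung: a(t) = 20·t^3 + 48·t^2 + 24·t. Mit d/dt von a(t) finden wir j(t) = 60·t^2 + 96·t + 24. Mit d/dt von j(t) finden wir s(t) = 120·t + 96. Wir haben den Snap s(t) = 120·t + 96. Durch Einsetzen von t = 4.283095368372512: s(4.283095368372512) = 609.971444204701.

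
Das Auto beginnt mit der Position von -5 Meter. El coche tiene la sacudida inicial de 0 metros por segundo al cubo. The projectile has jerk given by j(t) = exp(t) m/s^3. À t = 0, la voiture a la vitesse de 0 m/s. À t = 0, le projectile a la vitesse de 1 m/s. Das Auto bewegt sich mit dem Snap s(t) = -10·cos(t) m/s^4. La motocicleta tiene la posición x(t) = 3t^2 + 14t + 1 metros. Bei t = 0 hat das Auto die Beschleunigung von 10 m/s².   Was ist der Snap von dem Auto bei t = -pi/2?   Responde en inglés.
Using s(t) = -10·cos(t) and substituting t = -pi/2, we find s = 0.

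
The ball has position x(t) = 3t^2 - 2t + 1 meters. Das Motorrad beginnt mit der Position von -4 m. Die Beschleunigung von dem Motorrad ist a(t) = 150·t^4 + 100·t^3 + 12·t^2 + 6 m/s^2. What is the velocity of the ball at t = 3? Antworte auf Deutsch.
Wir müssen unsere Gleichung für die Position x(t) = 3·t^2 - 2·t + 1 1-mal ableiten. Die Ableitung von der Position ergibt die Geschwindigkeit: v(t) = 6·t - 2. Wir haben die Geschwindigkeit v(t) = 6·t - 2. Durch Einsetzen von t = 3: v(3) = 16.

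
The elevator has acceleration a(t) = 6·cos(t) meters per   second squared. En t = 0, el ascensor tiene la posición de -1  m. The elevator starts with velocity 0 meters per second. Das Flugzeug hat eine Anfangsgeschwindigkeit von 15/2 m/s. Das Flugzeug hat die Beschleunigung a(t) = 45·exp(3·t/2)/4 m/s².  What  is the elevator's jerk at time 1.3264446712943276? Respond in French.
Pour résoudre ceci, nous devons prendre 1 dérivée de notre équation de l'accélération a(t) = 6·cos(t). En prenant d/dt de a(t), nous trouvons j(t) = -6·sin(t). Nous avons le jerk j(t) = -6·sin(t). En substituant t = 1.3264446712943276: j(1.3264446712943276) = -5.82176628673023.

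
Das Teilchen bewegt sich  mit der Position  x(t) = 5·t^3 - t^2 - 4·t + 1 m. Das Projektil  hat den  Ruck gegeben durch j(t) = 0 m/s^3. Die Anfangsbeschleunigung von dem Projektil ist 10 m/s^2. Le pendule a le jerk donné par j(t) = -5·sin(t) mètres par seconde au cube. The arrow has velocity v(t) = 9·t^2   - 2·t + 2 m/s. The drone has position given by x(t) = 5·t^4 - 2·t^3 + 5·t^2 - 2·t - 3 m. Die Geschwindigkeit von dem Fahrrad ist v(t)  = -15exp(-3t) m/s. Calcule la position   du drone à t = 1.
En utilisant x(t) = 5·t^4 - 2·t^3 + 5·t^2 - 2·t - 3 et en substituant t = 1, nous trouvons x = 3.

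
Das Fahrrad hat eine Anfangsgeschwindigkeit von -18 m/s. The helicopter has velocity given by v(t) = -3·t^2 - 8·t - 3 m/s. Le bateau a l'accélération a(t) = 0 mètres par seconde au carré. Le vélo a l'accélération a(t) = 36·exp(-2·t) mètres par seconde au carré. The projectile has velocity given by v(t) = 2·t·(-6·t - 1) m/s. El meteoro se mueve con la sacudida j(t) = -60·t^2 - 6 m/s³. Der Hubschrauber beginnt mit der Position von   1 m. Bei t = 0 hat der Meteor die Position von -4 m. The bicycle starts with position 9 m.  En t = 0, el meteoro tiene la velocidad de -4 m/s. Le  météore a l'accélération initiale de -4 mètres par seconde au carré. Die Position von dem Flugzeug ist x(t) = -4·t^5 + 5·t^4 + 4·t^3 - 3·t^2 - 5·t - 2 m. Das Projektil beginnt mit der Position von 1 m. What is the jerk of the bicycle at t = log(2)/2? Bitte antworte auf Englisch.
Starting from acceleration a(t) = 36·exp(-2·t), we take 1 derivative. Taking d/dt of a(t), we find j(t) = -72·exp(-2·t). We have jerk j(t) = -72·exp(-2·t). Substituting t = log(2)/2: j(log(2)/2) = -36.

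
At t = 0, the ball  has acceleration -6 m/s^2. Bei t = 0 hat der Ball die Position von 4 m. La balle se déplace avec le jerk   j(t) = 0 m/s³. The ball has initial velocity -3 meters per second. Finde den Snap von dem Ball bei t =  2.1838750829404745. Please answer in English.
To solve this, we need to take 1 derivative of our jerk equation j(t) = 0. Taking d/dt of j(t), we find s(t) = 0. Using s(t) = 0 and substituting t = 2.1838750829404745, we find s = 0.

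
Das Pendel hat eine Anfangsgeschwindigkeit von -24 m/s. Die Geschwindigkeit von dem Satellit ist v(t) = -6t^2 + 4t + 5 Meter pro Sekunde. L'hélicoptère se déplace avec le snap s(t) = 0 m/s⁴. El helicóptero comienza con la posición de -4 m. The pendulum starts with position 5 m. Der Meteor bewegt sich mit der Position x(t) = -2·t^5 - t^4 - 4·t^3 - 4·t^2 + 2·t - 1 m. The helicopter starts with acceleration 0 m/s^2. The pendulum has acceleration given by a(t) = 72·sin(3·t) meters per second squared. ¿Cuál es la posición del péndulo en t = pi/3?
Para resolver esto, necesitamos tomar 2 antiderivadas de nuestra ecuación de la aceleración a(t) = 72·sin(3·t). La integral de la aceleración es la velocidad. Usando v(0) = -24, obtenemos v(t) = -24·cos(3·t). La integral de la velocidad, con x(0) = 5, da la posición: x(t) = 5 - 8·sin(3·t). Tenemos la posición x(t) = 5 - 8·sin(3·t). Sustituyendo t = pi/3: x(pi/3) = 5.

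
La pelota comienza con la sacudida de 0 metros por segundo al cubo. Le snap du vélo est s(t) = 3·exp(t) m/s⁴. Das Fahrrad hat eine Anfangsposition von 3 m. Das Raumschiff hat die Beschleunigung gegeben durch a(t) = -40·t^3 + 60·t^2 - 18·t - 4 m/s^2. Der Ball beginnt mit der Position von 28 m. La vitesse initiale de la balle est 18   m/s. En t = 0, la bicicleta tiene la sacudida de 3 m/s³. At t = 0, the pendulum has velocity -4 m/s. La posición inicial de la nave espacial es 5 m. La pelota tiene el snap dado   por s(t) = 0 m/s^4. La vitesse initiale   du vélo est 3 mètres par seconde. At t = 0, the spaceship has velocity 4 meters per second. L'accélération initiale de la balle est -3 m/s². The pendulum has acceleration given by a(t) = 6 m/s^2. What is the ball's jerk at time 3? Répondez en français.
En partant du snap s(t) = 0, nous prenons 1 intégrale. En intégrant le snap et en utilisant la condition initiale j(0) = 0, nous obtenons j(t) = 0. De l'équation du jerk j(t) = 0, nous substituons t = 3 pour obtenir j = 0.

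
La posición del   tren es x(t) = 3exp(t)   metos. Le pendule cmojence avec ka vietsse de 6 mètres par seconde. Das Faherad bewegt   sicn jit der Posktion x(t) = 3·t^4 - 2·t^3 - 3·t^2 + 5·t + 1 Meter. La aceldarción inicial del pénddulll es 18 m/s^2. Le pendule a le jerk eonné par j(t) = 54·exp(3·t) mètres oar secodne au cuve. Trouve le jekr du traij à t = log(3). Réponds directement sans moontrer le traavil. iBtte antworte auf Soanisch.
La respuesta es 9.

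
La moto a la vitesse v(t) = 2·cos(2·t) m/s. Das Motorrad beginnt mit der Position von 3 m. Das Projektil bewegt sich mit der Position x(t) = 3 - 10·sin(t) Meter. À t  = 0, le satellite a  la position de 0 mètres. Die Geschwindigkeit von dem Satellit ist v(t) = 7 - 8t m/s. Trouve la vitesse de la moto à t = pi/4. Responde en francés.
En utilisant v(t) = 2·cos(2·t) et en substituant t = pi/4, nous trouvons v = 0.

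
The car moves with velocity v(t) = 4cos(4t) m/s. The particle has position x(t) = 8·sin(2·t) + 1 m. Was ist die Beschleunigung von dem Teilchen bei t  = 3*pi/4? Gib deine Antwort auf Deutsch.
Wir müssen unsere Gleichung für die Position x(t) = 8·sin(2·t) + 1 2-mal ableiten. Durch Ableiten von der Position erhalten wir die Geschwindigkeit: v(t) = 16·cos(2·t). Die Ableitung von der Geschwindigkeit ergibt die Beschleunigung: a(t) = -32·sin(2·t). Wir haben die Beschleunigung a(t) = -32·sin(2·t). Durch Einsetzen von t = 3*pi/4: a(3*pi/4) = 32.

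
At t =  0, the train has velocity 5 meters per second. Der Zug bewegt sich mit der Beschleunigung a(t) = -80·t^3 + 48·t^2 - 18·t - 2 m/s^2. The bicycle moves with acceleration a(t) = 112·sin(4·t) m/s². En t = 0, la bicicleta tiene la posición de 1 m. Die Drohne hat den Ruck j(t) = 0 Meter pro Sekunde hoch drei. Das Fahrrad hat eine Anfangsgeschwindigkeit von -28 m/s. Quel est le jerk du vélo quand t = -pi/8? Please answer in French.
Pour résoudre ceci, nous devons prendre 1 dérivée de notre équation de l'accélération a(t) = 112·sin(4·t). En dérivant l'accélération, nous obtenons le jerk: j(t) = 448·cos(4·t). Nous avons le jerk j(t) = 448·cos(4·t). En substituant t = -pi/8: j(-pi/8) = 0.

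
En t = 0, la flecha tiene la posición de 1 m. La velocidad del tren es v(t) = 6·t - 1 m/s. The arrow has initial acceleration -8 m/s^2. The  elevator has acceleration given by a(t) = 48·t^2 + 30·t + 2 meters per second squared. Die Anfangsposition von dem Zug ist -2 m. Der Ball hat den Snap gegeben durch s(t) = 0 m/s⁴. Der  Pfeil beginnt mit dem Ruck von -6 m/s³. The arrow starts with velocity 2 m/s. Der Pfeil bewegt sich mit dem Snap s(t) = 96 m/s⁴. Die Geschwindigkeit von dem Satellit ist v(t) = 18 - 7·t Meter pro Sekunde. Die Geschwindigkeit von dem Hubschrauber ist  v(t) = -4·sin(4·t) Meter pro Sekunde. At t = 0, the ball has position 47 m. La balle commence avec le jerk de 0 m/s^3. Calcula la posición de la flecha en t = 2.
Para resolver esto, necesitamos tomar 4 antiderivadas de nuestra ecuación del snap s(t) = 96. Tomando ∫s(t)dt y aplicando j(0) = -6, encontramos j(t) = 96·t - 6. La antiderivada de la sacudida es la aceleración. Usando a(0) = -8, obtenemos a(t) = 48·t^2 - 6·t - 8. La antiderivada de la aceleración, con v(0) = 2, da la velocidad: v(t) = 16·t^3 - 3·t^2 - 8·t + 2. Tomando ∫v(t)dt y aplicando x(0) = 1, encontramos x(t) = 4·t^4 - t^3 - 4·t^2 + 2·t + 1. Usando x(t) = 4·t^4 - t^3 - 4·t^2 + 2·t + 1 y sustituyendo t = 2, encontramos x = 45.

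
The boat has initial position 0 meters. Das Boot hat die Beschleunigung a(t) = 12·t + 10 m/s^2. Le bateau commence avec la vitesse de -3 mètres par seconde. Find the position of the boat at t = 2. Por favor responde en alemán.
Um dies zu lösen, müssen wir 2 Stammfunktionen unserer Gleichung für die Beschleunigung a(t) = 12·t + 10 finden. Durch Integration von der Beschleunigung und Verwendung der Anfangsbedingung v(0) = -3, erhalten wir v(t) = 6·t^2 + 10·t - 3. Durch Integration von der Geschwindigkeit und Verwendung der Anfangsbedingung x(0) = 0, erhalten wir x(t) = 2·t^3 + 5·t^2 - 3·t. Aus der Gleichung für die Position x(t) = 2·t^3 + 5·t^2 - 3·t, setzen wir t = 2 ein und erhalten x = 30.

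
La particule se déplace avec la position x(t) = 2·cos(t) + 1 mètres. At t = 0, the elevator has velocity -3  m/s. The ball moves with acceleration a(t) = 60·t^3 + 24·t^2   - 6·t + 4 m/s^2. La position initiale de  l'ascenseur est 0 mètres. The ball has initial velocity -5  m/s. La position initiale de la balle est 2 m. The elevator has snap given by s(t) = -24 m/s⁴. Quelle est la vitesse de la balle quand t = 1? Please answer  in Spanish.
Partiendo de la aceleración a(t) = 60·t^3 + 24·t^2 - 6·t + 4, tomamos 1 antiderivada. La antiderivada de la aceleración, con v(0) = -5, da la velocidad: v(t) = 15·t^4 + 8·t^3 - 3·t^2 + 4·t - 5. Tenemos la velocidad v(t) = 15·t^4 + 8·t^3 - 3·t^2 + 4·t - 5. Sustituyendo t = 1: v(1) = 19.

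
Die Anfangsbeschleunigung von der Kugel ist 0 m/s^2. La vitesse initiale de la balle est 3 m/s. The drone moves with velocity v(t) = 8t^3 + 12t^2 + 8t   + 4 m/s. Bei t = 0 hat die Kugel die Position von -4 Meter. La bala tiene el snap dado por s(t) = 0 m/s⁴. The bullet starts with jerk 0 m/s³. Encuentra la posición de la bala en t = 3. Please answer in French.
Nous devons intégrer notre équation du snap s(t) = 0 4 fois. La primitive du snap est le jerk. En utilisant j(0) = 0, nous obtenons j(t) = 0. La primitive du jerk, avec a(0) = 0, donne l'accélération: a(t) = 0. En intégrant l'accélération et en utilisant la condition initiale v(0) = 3, nous obtenons v(t) = 3. En prenant ∫v(t)dt et en appliquant x(0) = -4, nous trouvons x(t) = 3·t - 4. En utilisant x(t) = 3·t - 4 et en substituant t = 3, nous trouvons x = 5.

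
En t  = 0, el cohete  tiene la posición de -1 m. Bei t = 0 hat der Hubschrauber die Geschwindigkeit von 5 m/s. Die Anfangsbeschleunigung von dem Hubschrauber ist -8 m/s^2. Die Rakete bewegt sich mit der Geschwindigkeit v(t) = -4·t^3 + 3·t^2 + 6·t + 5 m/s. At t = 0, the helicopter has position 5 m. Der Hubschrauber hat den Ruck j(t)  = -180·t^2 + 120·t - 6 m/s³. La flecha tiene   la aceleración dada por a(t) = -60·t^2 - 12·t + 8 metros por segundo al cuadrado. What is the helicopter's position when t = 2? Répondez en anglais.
We need to integrate our jerk equation j(t) = -180·t^2 + 120·t - 6 3 times. Taking ∫j(t)dt and applying a(0) = -8, we find a(t) = -60·t^3 + 60·t^2 - 6·t - 8. The integral of acceleration, with v(0) = 5, gives velocity: v(t) = -15·t^4 + 20·t^3 - 3·t^2 - 8·t + 5. Integrating velocity and using the initial condition x(0) = 5, we get x(t) = -3·t^5 + 5·t^4 - t^3 - 4·t^2 + 5·t + 5. Using x(t) = -3·t^5 + 5·t^4 - t^3 - 4·t^2 + 5·t + 5 and substituting t = 2, we find x = -25.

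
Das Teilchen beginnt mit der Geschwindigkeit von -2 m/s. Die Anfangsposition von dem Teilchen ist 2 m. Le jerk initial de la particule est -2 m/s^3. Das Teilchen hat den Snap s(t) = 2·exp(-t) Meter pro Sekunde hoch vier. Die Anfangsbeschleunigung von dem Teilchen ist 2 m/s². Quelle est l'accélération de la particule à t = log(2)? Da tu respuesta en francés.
En partant du snap s(t) = 2·exp(-t), nous prenons 2 primitives. En intégrant le snap et en utilisant la condition initiale j(0) = -2, nous obtenons j(t) = -2·exp(-t). En intégrant le jerk et en utilisant la condition initiale a(0) = 2, nous obtenons a(t) = 2·exp(-t). Nous avons l'accélération a(t) = 2·exp(-t). En substituant t = log(2): a(log(2)) = 1.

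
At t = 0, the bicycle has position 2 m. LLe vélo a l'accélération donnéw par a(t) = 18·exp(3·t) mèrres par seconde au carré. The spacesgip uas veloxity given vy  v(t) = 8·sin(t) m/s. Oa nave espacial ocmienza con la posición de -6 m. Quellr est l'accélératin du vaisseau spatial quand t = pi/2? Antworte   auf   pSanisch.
Partiendo de la velocidad v(t) = 8·sin(t), tomamos 1 derivada. Tomando d/dt de v(t), encontramos a(t) = 8·cos(t). Usando a(t) = 8·cos(t) y sustituyendo t = pi/2, encontramos a = 0.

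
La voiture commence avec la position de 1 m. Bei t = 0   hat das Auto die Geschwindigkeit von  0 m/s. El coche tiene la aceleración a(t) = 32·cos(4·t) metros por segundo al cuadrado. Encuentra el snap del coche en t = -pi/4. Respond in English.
Starting from acceleration a(t) = 32·cos(4·t), we take 2 derivatives. Differentiating acceleration, we get jerk: j(t) = -128·sin(4·t). Differentiating jerk, we get snap: s(t) = -512·cos(4·t). We have snap s(t) = -512·cos(4·t). Substituting t = -pi/4: s(-pi/4) = 512.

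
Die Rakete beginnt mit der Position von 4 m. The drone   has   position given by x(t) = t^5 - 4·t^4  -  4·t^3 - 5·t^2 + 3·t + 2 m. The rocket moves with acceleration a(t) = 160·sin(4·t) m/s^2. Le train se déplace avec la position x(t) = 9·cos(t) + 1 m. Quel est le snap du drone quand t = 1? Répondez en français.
En partant de la position x(t) = t^5 - 4·t^4 - 4·t^3 - 5·t^2 + 3·t + 2, nous prenons 4 dérivées. En prenant d/dt de x(t), nous trouvons v(t) = 5·t^4 - 16·t^3 - 12·t^2 - 10·t + 3. En prenant d/dt de v(t), nous trouvons a(t) = 20·t^3 - 48·t^2 - 24·t - 10. En dérivant l'accélération, nous obtenons le jerk: j(t) = 60·t^2 - 96·t - 24. La dérivée du jerk donne le snap: s(t) = 120·t - 96. En utilisant s(t) = 120·t - 96 et en substituant t = 1, nous trouvons s = 24.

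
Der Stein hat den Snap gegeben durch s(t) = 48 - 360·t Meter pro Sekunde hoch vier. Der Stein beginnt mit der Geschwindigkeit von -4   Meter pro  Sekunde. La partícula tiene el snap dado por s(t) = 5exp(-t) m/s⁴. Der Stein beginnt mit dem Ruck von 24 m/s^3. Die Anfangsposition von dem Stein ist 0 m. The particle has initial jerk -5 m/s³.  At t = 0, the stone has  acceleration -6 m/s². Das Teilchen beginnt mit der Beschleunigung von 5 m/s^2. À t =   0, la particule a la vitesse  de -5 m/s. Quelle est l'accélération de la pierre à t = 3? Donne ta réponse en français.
Pour résoudre ceci, nous devons prendre 2 intégrales de notre équation du snap s(t) = 48 - 360·t. En prenant ∫s(t)dt et en appliquant j(0) = 24, nous trouvons j(t) = -180·t^2 + 48·t + 24. La primitive du jerk est l'accélération. En utilisant a(0) = -6, nous obtenons a(t) = -60·t^3 + 24·t^2 + 24·t - 6. Nous avons l'accélération a(t) = -60·t^3 + 24·t^2 + 24·t - 6. En substituant t = 3: a(3) = -1338.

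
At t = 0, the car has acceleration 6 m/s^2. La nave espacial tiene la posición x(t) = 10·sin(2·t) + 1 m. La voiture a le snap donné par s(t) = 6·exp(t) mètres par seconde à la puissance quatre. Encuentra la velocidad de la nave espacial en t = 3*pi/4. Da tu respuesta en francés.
Nous devons dériver notre équation de la position x(t) = 10·sin(2·t) + 1 1 fois. En prenant d/dt de x(t), nous trouvons v(t) = 20·cos(2·t). En utilisant v(t) = 20·cos(2·t) et en substituant t = 3*pi/4, nous trouvons v = 0.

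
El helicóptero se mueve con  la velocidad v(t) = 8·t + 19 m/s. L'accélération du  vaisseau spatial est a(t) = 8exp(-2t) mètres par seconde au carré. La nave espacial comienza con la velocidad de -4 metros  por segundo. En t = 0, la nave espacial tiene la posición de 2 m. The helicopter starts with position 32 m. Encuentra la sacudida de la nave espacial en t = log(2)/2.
Debemos derivar nuestra ecuación de la aceleración a(t) = 8·exp(-2·t) 1 vez. Derivando la aceleración, obtenemos la sacudida: j(t) = -16·exp(-2·t). Tenemos la sacudida j(t) = -16·exp(-2·t). Sustituyendo t = log(2)/2: j(log(2)/2) = -8.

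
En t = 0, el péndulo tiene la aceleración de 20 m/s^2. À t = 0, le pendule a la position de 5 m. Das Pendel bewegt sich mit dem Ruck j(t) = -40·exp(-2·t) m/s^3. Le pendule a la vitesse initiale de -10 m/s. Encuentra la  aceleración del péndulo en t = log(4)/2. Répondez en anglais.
We must find the antiderivative of our jerk equation j(t) = -40·exp(-2·t) 1 time. The integral of jerk, with a(0) = 20, gives acceleration: a(t) = 20·exp(-2·t). We have acceleration a(t) = 20·exp(-2·t). Substituting t = log(4)/2: a(log(4)/2) = 5.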